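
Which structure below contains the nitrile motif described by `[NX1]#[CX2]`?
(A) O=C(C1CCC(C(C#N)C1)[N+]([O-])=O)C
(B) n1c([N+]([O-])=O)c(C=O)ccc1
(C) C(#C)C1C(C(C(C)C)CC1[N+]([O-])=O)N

[NX1]#[CX2] describes a nitrogen triple-bonded to a two-connected carbon (a nitrile).
(A) contains a nitrile (-C#N), which satisfies every atom and bond constraint.
(B) has a nitro group (-[N+](=O)[O-]) but there is no C#N triple bond.
(C) has a nitro group (-[N+](=O)[O-]) but there is no C#N triple bond.
So the answer is (A).

A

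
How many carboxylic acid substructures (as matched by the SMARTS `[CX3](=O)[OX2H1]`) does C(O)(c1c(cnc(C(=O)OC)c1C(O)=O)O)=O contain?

2

[CX3](=O)[OX2H1] is the SMARTS for a carboxylic acid: an sp2 carbon double-bonded to O and single-bonded to an -OH oxygen.
The molecule carries 2 separate instances of a carboxylic acid group (-C(=O)OH) meeting every constraint; each maps to a distinct set of atoms, giving 2 matches.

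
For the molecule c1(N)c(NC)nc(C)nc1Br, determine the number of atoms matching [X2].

2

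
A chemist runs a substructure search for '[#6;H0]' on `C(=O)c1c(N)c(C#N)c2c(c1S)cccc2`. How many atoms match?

The query [#6;H0] means: any carbon with no attached hydrogen.
Check the 16 heavy atoms by environment: 6× c (aromatic, H0) → match; 4× c (aromatic, H1) → no; 1× C (H0) → match; 1× N (H0) → no; 1× C (H1) → no; 1× O (H0) → no; 1× S (H1) → no; 1× N (H2) → no.
Summing the matching environments: 6 + 1 = 7 matching atoms.

7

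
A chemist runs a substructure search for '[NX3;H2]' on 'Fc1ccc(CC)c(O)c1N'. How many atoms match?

1

Check the 11 heavy atoms by environment: 4× c (aromatic, H0, X3) → no; 2× c (aromatic, H1, X3) → no; 1× O (H1, X2) → no; 1× N (H2, X3) → match; 1× F (H0, X1) → no; 1× C (H2, X4) → no; 1× C (H3, X4) → no.
That gives 1 matching atom.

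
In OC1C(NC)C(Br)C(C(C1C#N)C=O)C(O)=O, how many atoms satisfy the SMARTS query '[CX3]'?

2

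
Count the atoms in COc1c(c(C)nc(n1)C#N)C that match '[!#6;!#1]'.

4

The query [!#6;!#1] means: not carbon and not hydrogen — any heteroatom.
Check the 12 heavy atoms by environment: 2× n (aromatic) → match; 4× c (aromatic) → no; 4× C → no; 1× N → match; 1× O → match.
Summing the matching environments: 2 + 1 + 1 = 4 matching atoms.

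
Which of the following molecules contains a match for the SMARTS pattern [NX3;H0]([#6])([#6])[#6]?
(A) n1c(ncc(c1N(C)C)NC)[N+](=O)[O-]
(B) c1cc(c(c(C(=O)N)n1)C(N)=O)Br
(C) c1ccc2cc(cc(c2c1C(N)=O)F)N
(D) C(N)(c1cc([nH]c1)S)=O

A

[NX3;H0]([#6])([#6])[#6] describes a trivalent nitrogen with no H, bonded to three carbons (a tertiary amine).
(A) contains a dimethylamino group (-N(CH3)2), which satisfies every atom and bond constraint.
(B) has a primary amide (-C(=O)NH2) but the amide nitrogen has H2 and only one carbon neighbour.
(C) has a primary amino group (-NH2) but the nitrogen has H2, not H0 with three carbons.
(D) has a primary amide (-C(=O)NH2) but the amide nitrogen has H2 and only one carbon neighbour.
So the answer is (A).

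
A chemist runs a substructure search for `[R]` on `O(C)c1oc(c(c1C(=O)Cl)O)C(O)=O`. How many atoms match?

5

The query [R] means: R matches any atom that is part of a ring.
Check the 14 heavy atoms by environment: 1× o (aromatic, in 5-ring) → match; 4× c (aromatic, in 5-ring) → match; 3× C (acyclic) → no; 5× O (acyclic) → no; 1× Cl (acyclic) → no.
Summing the matching environments: 1 + 4 = 5 matching atoms.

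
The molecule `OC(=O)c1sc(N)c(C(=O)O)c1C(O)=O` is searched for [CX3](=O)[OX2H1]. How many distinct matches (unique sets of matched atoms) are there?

3

[CX3](=O)[OX2H1] is the SMARTS for a carboxylic acid: an sp2 carbon double-bonded to O and single-bonded to an -OH oxygen.
The molecule carries 3 separate instances of a carboxylic acid group (-C(=O)OH) meeting every constraint; each maps to a distinct set of atoms, giving 3 matches.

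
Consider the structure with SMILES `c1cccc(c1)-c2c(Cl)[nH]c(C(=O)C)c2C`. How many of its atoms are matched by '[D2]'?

Check the 16 heavy atoms by environment: 1× n (aromatic, D2) → match; 5× c (aromatic, D3) → no; 2× C (D1) → no; 1× Cl (D1) → no; 5× c (aromatic, D2) → match; 1× C (D3) → no; 1× O (D1) → no.
Summing the matching environments: 1 + 5 = 6 matching atoms.

6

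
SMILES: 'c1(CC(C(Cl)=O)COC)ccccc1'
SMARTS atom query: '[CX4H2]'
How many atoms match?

2

Check the 14 heavy atoms by environment: 2× C (H2, X4) → match; 1× C (H1, X4) → no; 1× c (aromatic, H0, X3) → no; 5× c (aromatic, H1, X3) → no; 1× C (H0, X3) → no; 1× O (H0, X1) → no; 1× Cl (H0, X1) → no; 1× O (H0, X2) → no; 1× C (H3, X4) → no.
That gives 2 matching atoms.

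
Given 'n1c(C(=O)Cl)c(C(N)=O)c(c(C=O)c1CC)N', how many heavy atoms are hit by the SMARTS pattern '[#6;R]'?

The query [#6;R] means: carbon that is part of a ring.
Check the 17 heavy atoms by environment: 1× n (aromatic, in 6-ring) → no; 5× c (aromatic, in 6-ring) → match; 5× C (acyclic) → no; 3× O (acyclic) → no; 1× Cl (acyclic) → no; 2× N (acyclic) → no.
That gives 5 matching atoms.

5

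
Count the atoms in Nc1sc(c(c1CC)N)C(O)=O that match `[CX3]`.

The query [CX3] means: C with X3: aliphatic carbon with exactly 3 total connections.
Check the 12 heavy atoms by environment: 1× s (aromatic, X2) → no; 4× c (aromatic, X3) → no; 2× C (X4) → no; 2× N (X3) → no; 1× C (X3) → match; 1× O (X1) → no; 1× O (X2) → no.
That gives 1 matching atom.

1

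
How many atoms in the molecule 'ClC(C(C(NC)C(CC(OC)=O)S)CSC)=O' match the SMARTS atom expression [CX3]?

2

Check the 17 heavy atoms by environment: 8× C (X4) → no; 2× C (X3) → match; 2× O (X1) → no; 1× O (X2) → no; 2× S (X2) → no; 1× N (X3) → no; 1× Cl (X1) → no.
That gives 2 matching atoms.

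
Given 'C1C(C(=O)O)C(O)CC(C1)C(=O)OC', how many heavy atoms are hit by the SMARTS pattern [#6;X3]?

2

Check the 14 heavy atoms by environment: 7× C (X4) → no; 2× C (X3) → match; 2× O (X1) → no; 3× O (X2) → no.
That gives 2 matching atoms.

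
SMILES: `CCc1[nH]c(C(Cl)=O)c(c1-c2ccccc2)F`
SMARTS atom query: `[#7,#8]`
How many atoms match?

2

The query [#7,#8] means: nitrogen or oxygen (comma = OR).
Check the 17 heavy atoms by environment: 1× n (aromatic) → match; 10× c (aromatic) → no; 3× C → no; 1× O → match; 1× Cl → no; 1× F → no.
Summing the matching environments: 1 + 1 = 2 matching atoms.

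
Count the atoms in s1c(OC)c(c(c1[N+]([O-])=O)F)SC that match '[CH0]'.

The query [CH0] means: aliphatic carbon with no attached hydrogen.
Check the 13 heavy atoms by environment: 1× s (aromatic, H0) → no; 4× c (aromatic, H0) → no; 2× O (H0) → no; 2× C (H3) → no; 1× F (H0) → no; 1× N (charge +1, H0) → no; 1× O (charge -1, H0) → no; 1× S (H0) → no.
No environment satisfies the query, so 0 matching atoms.

0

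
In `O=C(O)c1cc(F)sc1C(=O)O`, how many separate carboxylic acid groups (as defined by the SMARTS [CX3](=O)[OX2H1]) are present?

2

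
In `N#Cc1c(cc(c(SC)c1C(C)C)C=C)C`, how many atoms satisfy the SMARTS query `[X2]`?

2

The query [X2] means: any atom with exactly two total connections (bonds + H).
Check the 16 heavy atoms by environment: 6× c (aromatic, X3) → no; 1× S (X2) → match; 5× C (X4) → no; 1× C (X2) → match; 1× N (X1) → no; 2× C (X3) → no.
Summing the matching environments: 1 + 1 = 2 matching atoms.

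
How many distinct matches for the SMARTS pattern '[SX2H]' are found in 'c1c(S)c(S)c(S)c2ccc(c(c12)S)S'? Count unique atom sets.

5

[SX2H] is the SMARTS for a thiol: an aliphatic sulfur with two connections, one being H.
The molecule carries 5 separate instances of a thiol (-SH) meeting every constraint; each maps to a distinct set of atoms, giving 5 matches.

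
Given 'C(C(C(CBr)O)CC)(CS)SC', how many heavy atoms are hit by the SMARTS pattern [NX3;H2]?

0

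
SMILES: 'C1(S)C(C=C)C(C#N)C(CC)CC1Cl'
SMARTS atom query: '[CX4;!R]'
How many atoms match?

2

The query [CX4;!R] means: aliphatic carbon with four total connections, not in a ring.
Check the 14 heavy atoms by environment: 6× C (X4, in 6-ring) → no; 1× S (X2, acyclic) → no; 1× C (X2, acyclic) → no; 1× N (X1, acyclic) → no; 2× C (X4, acyclic) → match; 1× Cl (X1, acyclic) → no; 2× C (X3, acyclic) → no.
That gives 2 matching atoms.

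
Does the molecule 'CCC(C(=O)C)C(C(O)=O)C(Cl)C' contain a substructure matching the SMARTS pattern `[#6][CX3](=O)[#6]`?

Yes

The pattern [#6][CX3](=O)[#6] describes a carbonyl carbon (no H) flanked by two carbons — a ketone.
The molecule carries an acetyl/ketone group (-C(=O)CH3), whose atoms satisfy every constraint of the query, so the pattern matches.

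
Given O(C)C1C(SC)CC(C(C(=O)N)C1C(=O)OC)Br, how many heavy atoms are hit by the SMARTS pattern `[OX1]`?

2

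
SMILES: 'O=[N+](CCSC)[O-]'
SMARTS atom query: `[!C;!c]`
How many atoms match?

Check the 7 heavy atoms by environment: 3× C → no; 1× S → match; 1× N (charge +1) → match; 1× O (charge -1) → match; 1× O → match.
Summing the matching environments: 1 + 1 + 1 + 1 = 4 matching atoms.

4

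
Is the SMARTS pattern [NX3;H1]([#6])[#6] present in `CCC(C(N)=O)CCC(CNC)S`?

Yes

The pattern [NX3;H1]([#6])[#6] describes a trivalent nitrogen with one H, bonded to two carbons — a secondary amine.
The molecule carries an N-methylamino group (-NHCH3), whose atoms satisfy every constraint of the query, so the pattern matches.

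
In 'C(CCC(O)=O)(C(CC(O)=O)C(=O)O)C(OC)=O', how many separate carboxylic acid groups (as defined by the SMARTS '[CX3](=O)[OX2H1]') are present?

[CX3](=O)[OX2H1] is the SMARTS for a carboxylic acid: an sp2 carbon double-bonded to O and single-bonded to an -OH oxygen.
The molecule carries 3 separate instances of a carboxylic acid group (-C(=O)OH) meeting every constraint; each maps to a distinct set of atoms, giving 3 matches.

3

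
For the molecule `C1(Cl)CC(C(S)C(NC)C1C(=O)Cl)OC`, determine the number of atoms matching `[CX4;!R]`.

The query [CX4;!R] means: aliphatic carbon with four total connections, not in a ring.
Check the 15 heavy atoms by environment: 6× C (X4, in 6-ring) → no; 1× C (X3, acyclic) → no; 1× O (X1, acyclic) → no; 2× Cl (X1, acyclic) → no; 1× O (X2, acyclic) → no; 2× C (X4, acyclic) → match; 1× S (X2, acyclic) → no; 1× N (X3, acyclic) → no.
That gives 2 matching atoms.

2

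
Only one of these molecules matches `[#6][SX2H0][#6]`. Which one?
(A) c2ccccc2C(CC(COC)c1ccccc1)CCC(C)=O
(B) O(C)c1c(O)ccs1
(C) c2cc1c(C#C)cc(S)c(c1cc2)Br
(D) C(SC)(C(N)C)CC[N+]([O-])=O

[#6][SX2H0][#6] describes an aliphatic sulfur bridging two carbons with no H on the sulfur (a thioether).
(A) has a methoxy ether (-OCH3) but the bridging atom is O, not S.
(B) has a methoxy ether (-OCH3) but the bridging atom is O, not S.
(C) has a thiol (-SH) but the sulfur has H1, not H0 bridging two carbons.
(D) contains a methylthio ether (-SCH3), which satisfies every atom and bond constraint.
So the answer is (D).

D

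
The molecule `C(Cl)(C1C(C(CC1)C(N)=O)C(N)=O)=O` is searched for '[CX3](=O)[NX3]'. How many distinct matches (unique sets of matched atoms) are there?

2

[CX3](=O)[NX3] is the SMARTS for an amide: a carbonyl carbon bonded to a trivalent nitrogen.
The molecule carries 2 separate instances of a primary amide (-C(=O)NH2) meeting every constraint; each maps to a distinct set of atoms, giving 2 matches.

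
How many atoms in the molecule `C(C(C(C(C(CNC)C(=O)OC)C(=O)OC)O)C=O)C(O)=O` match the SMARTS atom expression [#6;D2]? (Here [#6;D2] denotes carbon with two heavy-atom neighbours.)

3

The query [#6;D2] means: any carbon bonded to exactly two heavy atoms.
Check the 22 heavy atoms by environment: 3× C (D2) → match; 7× C (D3) → no; 6× O (D1) → no; 2× O (D2) → no; 3× C (D1) → no; 1× N (D2) → no.
That gives 3 matching atoms.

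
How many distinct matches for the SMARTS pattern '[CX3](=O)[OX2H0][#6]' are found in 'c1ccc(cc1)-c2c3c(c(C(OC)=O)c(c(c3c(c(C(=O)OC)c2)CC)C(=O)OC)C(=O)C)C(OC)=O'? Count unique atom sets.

4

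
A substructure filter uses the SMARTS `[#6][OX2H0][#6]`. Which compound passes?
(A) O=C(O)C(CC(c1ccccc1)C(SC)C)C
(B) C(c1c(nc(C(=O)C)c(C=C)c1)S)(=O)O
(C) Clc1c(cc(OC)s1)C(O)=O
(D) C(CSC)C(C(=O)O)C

[#6][OX2H0][#6] describes an aliphatic oxygen bridging two carbons with no H on the oxygen (an ether).
(A) has a carboxylic acid group (-C(=O)OH) but the -OH oxygen has H1; the =O is OX1, not OX2.
(B) has a carboxylic acid group (-C(=O)OH) but the -OH oxygen has H1; the =O is OX1, not OX2.
(C) contains a methoxy ether (-OCH3), which satisfies every atom and bond constraint.
(D) has a carboxylic acid group (-C(=O)OH) but the -OH oxygen has H1; the =O is OX1, not OX2.
So the answer is (C).

C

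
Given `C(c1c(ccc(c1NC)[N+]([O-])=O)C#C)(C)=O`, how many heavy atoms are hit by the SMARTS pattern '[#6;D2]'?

3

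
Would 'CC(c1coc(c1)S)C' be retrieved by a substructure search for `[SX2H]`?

Yes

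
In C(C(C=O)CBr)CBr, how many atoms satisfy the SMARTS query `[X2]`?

0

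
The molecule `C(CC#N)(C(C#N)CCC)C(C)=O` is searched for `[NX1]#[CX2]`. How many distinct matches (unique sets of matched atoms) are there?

2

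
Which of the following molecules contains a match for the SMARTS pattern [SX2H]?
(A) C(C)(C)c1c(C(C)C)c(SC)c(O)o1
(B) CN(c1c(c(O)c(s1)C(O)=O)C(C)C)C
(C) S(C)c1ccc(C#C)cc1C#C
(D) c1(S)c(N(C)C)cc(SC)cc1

[SX2H] describes an aliphatic sulfur with two connections, one being H (a thiol).
(A) has a hydroxyl group (-OH) but it is an -OH, not an -SH.
(B) has a hydroxyl group (-OH) but it is an -OH, not an -SH.
(C) has a methylthio ether (-SCH3) but the sulfur has H0 (bonded to two carbons), not H1.
(D) contains a thiol (-SH), which satisfies every atom and bond constraint.
So the answer is (D).

D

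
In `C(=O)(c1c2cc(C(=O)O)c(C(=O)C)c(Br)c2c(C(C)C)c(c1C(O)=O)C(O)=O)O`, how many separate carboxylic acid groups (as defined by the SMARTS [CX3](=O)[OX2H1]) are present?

[CX3](=O)[OX2H1] is the SMARTS for a carboxylic acid: an sp2 carbon double-bonded to O and single-bonded to an -OH oxygen.
The molecule carries 4 separate instances of a carboxylic acid group (-C(=O)OH) meeting every constraint; each maps to a distinct set of atoms, giving 4 matches.

4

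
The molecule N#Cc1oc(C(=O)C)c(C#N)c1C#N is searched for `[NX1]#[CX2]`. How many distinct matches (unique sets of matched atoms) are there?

[NX1]#[CX2] is the SMARTS for a nitrile: a nitrogen triple-bonded to a two-connected carbon.
The molecule carries 3 separate instances of a nitrile (-C#N) meeting every constraint; each maps to a distinct set of atoms, giving 3 matches.

3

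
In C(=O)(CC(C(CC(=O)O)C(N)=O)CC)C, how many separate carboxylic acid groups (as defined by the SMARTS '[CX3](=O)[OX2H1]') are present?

1

[CX3](=O)[OX2H1] is the SMARTS for a carboxylic acid: an sp2 carbon double-bonded to O and single-bonded to an -OH oxygen.
Exactly one fragment in the molecule meets all constraints, giving 1 match.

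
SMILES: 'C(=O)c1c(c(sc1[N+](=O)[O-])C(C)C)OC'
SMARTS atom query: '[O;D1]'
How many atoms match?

3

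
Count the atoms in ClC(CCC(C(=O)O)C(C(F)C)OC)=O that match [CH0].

2

The query [CH0] means: aliphatic carbon with no attached hydrogen.
Check the 15 heavy atoms by environment: 2× C (H3) → no; 3× C (H1) → no; 2× C (H2) → no; 3× O (H0) → no; 1× F (H0) → no; 2× C (H0) → match; 1× Cl (H0) → no; 1× O (H1) → no.
That gives 2 matching atoms.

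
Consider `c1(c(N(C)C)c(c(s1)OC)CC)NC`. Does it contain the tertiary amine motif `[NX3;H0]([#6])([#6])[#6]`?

The pattern [NX3;H0]([#6])([#6])[#6] describes a trivalent nitrogen with no H, bonded to three carbons — a tertiary amine.
The molecule carries a dimethylamino group (-N(CH3)2), whose atoms satisfy every constraint of the query, so the pattern matches.

Yes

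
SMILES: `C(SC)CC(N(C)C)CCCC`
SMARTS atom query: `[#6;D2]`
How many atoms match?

5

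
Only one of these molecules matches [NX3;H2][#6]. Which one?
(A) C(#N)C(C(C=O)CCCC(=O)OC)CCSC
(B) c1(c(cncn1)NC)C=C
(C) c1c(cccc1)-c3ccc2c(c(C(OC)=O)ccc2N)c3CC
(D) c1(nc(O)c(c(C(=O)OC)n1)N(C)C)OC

C

[NX3;H2][#6] describes a trivalent nitrogen with two H attached to carbon (a primary amine).
(A) has a nitrile (-C#N) but the nitrogen is NX1 (triple-bonded), not NX3 with two H.
(B) has an N-methylamino group (-NHCH3) but the nitrogen bears two carbons and only one H (H1), not H2.
(C) contains a primary amino group (-NH2), which satisfies every atom and bond constraint.
(D) has a dimethylamino group (-N(CH3)2) but the nitrogen has H0, not H2.
So the answer is (C).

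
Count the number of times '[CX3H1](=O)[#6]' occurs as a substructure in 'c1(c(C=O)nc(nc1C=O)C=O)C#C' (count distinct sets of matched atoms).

[CX3H1](=O)[#6] is the SMARTS for an aldehyde: an sp2 carbon with one H, double-bonded to O and single-bonded to carbon.
The molecule carries 3 separate instances of an aldehyde (-CHO) meeting every constraint; each maps to a distinct set of atoms, giving 3 matches.

3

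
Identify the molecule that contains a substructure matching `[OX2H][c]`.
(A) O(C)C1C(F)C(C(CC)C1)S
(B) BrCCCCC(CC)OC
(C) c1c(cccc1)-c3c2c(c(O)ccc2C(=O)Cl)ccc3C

C

[OX2H][c] describes a hydroxyl oxygen attached to an aromatic carbon (a phenol).
(A) has a methoxy ether (-OCH3) but the oxygen has H0, not H1.
(B) has a methoxy ether (-OCH3) but the oxygen has H0, not H1.
(C) contains a hydroxyl group (-OH), which satisfies every atom and bond constraint.
So the answer is (C).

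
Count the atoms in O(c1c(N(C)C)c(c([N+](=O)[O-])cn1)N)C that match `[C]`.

3

Check the 15 heavy atoms by environment: 1× n (aromatic) → no; 5× c (aromatic) → no; 2× N → no; 3× C → match; 1× N (charge +1) → no; 1× O (charge -1) → no; 2× O → no.
That gives 3 matching atoms.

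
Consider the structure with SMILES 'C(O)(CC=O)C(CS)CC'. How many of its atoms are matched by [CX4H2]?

The query [CX4H2] means: sp3 carbon (X4) with exactly two hydrogens.
Check the 10 heavy atoms by environment: 3× C (H2, X4) → match; 2× C (H1, X4) → no; 1× C (H1, X3) → no; 1× O (H0, X1) → no; 1× S (H1, X2) → no; 1× O (H1, X2) → no; 1× C (H3, X4) → no.
That gives 3 matching atoms.

3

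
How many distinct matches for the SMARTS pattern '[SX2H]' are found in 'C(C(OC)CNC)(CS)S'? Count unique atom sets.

[SX2H] is the SMARTS for a thiol: an aliphatic sulfur with two connections, one being H.
The molecule carries 2 separate instances of a thiol (-SH) meeting every constraint; each maps to a distinct set of atoms, giving 2 matches.

2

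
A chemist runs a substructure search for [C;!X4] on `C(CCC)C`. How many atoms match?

Check the 5 heavy atoms by environment: 5× C (X4) → no.
No environment satisfies the query, so 0 matching atoms.

0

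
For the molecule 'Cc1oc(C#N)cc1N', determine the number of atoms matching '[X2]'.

2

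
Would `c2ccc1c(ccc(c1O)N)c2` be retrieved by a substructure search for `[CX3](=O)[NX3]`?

No

The pattern [CX3](=O)[NX3] describes a carbonyl carbon bonded to a trivalent nitrogen — an amide.
The closest candidate here is a primary amino group (-NH2), but the -NH2 is not attached to a carbonyl carbon. No other fragment satisfies the full query, so there is no match.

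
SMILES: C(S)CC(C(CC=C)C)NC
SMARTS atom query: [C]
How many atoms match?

9

The query [C] means: uppercase C matches aliphatic (non-aromatic) carbon only.
Check the 11 heavy atoms by environment: 9× C → match; 1× N → no; 1× S → no.
That gives 9 matching atoms.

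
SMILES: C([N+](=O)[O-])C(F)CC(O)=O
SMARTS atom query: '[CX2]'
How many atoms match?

Check the 10 heavy atoms by environment: 3× C (X4) → no; 1× F (X1) → no; 1× C (X3) → no; 2× O (X1) → no; 1× O (X2) → no; 1× N (charge +1, X3) → no; 1× O (charge -1, X1) → no.
No environment satisfies the query, so 0 matching atoms.

0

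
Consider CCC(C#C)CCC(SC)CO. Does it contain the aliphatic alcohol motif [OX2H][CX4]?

Yes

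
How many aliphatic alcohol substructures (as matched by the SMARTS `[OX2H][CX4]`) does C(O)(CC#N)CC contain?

1

[OX2H][CX4] is the SMARTS for an aliphatic alcohol: a hydroxyl oxygen bound to an sp3 (X4) carbon.
Exactly one fragment in the molecule meets all constraints, giving 1 match.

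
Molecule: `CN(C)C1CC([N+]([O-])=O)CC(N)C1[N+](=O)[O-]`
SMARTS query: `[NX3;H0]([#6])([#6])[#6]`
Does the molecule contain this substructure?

The pattern [NX3;H0]([#6])([#6])[#6] describes a trivalent nitrogen with no H, bonded to three carbons — a tertiary amine.
The molecule carries a dimethylamino group (-N(CH3)2), whose atoms satisfy every constraint of the query, so the pattern matches.

Yes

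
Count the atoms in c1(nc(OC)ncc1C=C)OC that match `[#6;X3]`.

6

The query [#6;X3] means: any carbon (aromatic or not) with three total connections.
Check the 12 heavy atoms by environment: 2× n (aromatic, X2) → no; 4× c (aromatic, X3) → match; 2× O (X2) → no; 2× C (X4) → no; 2× C (X3) → match.
Summing the matching environments: 4 + 2 = 6 matching atoms.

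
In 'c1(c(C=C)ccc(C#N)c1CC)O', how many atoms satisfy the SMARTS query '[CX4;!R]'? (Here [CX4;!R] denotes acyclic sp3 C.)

2

The query [CX4;!R] means: aliphatic carbon with four total connections, not in a ring.
Check the 13 heavy atoms by environment: 6× c (aromatic, X3, in 6-ring) → no; 1× C (X2, acyclic) → no; 1× N (X1, acyclic) → no; 1× O (X2, acyclic) → no; 2× C (X4, acyclic) → match; 2× C (X3, acyclic) → no.
That gives 2 matching atoms.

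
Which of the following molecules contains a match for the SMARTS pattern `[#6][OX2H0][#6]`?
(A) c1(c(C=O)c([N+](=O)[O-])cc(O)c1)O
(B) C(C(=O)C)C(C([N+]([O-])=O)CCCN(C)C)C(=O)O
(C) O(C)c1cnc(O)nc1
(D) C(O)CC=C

[#6][OX2H0][#6] describes an aliphatic oxygen bridging two carbons with no H on the oxygen (an ether).
(A) has a hydroxyl group (-OH) but the oxygen has H1, not H0 bridging two carbons.
(B) has a carboxylic acid group (-C(=O)OH) but the -OH oxygen has H1; the =O is OX1, not OX2.
(C) contains a methoxy ether (-OCH3), which satisfies every atom and bond constraint.
(D) has a hydroxyl group (-OH) but the oxygen has H1, not H0 bridging two carbons.
So the answer is (C).

C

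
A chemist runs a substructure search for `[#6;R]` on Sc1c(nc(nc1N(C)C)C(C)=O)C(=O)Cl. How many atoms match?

4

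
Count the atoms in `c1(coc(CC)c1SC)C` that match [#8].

1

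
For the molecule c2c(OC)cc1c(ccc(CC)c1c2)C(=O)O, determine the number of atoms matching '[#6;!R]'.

4

The query [#6;!R] means: carbon not in any ring.
Check the 17 heavy atoms by environment: 10× c (aromatic, in 6-ring) → no; 3× O (acyclic) → no; 4× C (acyclic) → match.
That gives 4 matching atoms.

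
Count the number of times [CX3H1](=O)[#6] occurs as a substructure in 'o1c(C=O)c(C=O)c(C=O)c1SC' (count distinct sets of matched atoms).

3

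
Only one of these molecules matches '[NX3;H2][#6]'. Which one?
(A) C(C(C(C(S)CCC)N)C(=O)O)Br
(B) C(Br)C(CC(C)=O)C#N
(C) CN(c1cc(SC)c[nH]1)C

A

[NX3;H2][#6] describes a trivalent nitrogen with two H attached to carbon (a primary amine).
(A) contains a primary amino group (-NH2), which satisfies every atom and bond constraint.
(B) has a nitrile (-C#N) but the nitrogen is NX1 (triple-bonded), not NX3 with two H.
(C) has a dimethylamino group (-N(CH3)2) but the nitrogen has H0, not H2.
So the answer is (A).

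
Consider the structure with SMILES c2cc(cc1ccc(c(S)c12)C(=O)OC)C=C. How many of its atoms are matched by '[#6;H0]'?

Check the 17 heavy atoms by environment: 5× c (aromatic, H0) → match; 5× c (aromatic, H1) → no; 1× C (H0) → match; 2× O (H0) → no; 1× C (H3) → no; 1× C (H1) → no; 1× C (H2) → no; 1× S (H1) → no.
Summing the matching environments: 5 + 1 = 6 matching atoms.

6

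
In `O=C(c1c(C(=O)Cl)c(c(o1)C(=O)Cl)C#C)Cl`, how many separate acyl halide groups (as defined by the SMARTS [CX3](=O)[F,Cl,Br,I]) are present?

[CX3](=O)[F,Cl,Br,I] is the SMARTS for an acyl halide: a carbonyl carbon bonded to a halogen.
The molecule carries 3 separate instances of an acyl chloride (-C(=O)Cl) meeting every constraint; each maps to a distinct set of atoms, giving 3 matches.

3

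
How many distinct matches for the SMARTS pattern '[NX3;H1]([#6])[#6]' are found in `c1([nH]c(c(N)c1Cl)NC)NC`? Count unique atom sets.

[NX3;H1]([#6])[#6] is the SMARTS for a secondary amine: a trivalent nitrogen with one H, bonded to two carbons.
The molecule carries 2 separate instances of an N-methylamino group (-NHCH3) meeting every constraint; each maps to a distinct set of atoms, giving 2 matches.

2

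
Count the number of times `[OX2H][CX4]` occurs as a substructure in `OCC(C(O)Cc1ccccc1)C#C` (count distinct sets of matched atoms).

2

[OX2H][CX4] is the SMARTS for an aliphatic alcohol: a hydroxyl oxygen bound to an sp3 (X4) carbon.
The molecule carries 2 separate instances of a hydroxyl group (-OH) meeting every constraint; each maps to a distinct set of atoms, giving 2 matches.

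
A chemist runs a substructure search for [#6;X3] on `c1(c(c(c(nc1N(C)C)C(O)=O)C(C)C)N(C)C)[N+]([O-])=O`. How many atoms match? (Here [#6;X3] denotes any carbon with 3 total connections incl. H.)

6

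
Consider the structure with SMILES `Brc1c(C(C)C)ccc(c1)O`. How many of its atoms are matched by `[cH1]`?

3

Check the 11 heavy atoms by environment: 3× c (aromatic, H0) → no; 3× c (aromatic, H1) → match; 1× O (H1) → no; 1× Br (H0) → no; 1× C (H1) → no; 2× C (H3) → no.
That gives 3 matching atoms.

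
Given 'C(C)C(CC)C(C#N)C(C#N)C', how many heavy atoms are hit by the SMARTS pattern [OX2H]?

0

Check the 12 heavy atoms by environment: 3× C (H3, X4) → no; 2× C (H2, X4) → no; 3× C (H1, X4) → no; 2× C (H0, X2) → no; 2× N (H0, X1) → no.
No environment satisfies the query, so 0 matching atoms.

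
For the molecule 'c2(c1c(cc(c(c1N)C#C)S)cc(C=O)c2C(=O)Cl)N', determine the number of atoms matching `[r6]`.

10

The query [r6] means: r6 matches atoms in a six-membered ring.
Check the 20 heavy atoms by environment: 10× c (aromatic, in 6-ring) → match; 4× C (acyclic) → no; 2× O (acyclic) → no; 1× Cl (acyclic) → no; 1× S (acyclic) → no; 2× N (acyclic) → no.
That gives 10 matching atoms.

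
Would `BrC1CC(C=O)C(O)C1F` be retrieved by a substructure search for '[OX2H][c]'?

No

The pattern [OX2H][c] describes a hydroxyl oxygen attached to an aromatic carbon — a phenol.
The closest candidate here is a hydroxyl group (-OH), but the -OH is on an aliphatic carbon, not an aromatic c. No other fragment satisfies the full query, so there is no match.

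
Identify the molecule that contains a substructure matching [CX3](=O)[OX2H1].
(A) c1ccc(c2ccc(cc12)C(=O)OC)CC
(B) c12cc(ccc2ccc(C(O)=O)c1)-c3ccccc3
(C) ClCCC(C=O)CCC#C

B

[CX3](=O)[OX2H1] describes an sp2 carbon double-bonded to O and single-bonded to an -OH oxygen (a carboxylic acid).
(A) has a methyl-ester group (-C(=O)OCH3) but the singly-bonded O has no H (OX2H0, not OX2H1).
(B) contains a carboxylic acid group (-C(=O)OH), which satisfies every atom and bond constraint.
(C) has an aldehyde (-CHO) but there is no singly-bonded oxygen on the carbonyl carbon.
So the answer is (B).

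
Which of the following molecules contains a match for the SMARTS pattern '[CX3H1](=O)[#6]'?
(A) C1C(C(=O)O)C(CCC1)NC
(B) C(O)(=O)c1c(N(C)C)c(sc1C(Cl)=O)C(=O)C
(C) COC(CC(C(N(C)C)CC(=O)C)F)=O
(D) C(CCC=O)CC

D

[CX3H1](=O)[#6] describes an sp2 carbon with one H, double-bonded to O and single-bonded to carbon (an aldehyde).
(A) has a carboxylic acid group (-C(=O)OH) but the carbonyl carbon has H0 and is bonded to O, not H1.
(B) has an acetyl/ketone group (-C(=O)CH3) but the carbonyl carbon has H0 (two carbon neighbours), not H1.
(C) has a methyl-ester group (-C(=O)OCH3) but the carbonyl carbon has H0, not H1.
(D) contains an aldehyde (-CHO), which satisfies every atom and bond constraint.
So the answer is (D).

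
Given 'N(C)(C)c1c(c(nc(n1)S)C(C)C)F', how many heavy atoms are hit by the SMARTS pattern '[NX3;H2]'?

0

The query [NX3;H2] means: aliphatic N with 3 total connections, two of them H — an -NH2 nitrogen (amine or amide).
Check the 14 heavy atoms by environment: 2× n (aromatic, H0, X2) → no; 4× c (aromatic, H0, X3) → no; 1× F (H0, X1) → no; 1× N (H0, X3) → no; 4× C (H3, X4) → no; 1× C (H1, X4) → no; 1× S (H1, X2) → no.
No environment satisfies the query, so 0 matching atoms.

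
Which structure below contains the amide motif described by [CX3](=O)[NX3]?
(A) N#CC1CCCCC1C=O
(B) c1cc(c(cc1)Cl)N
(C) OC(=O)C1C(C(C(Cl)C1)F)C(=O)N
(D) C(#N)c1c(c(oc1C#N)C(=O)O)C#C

C

[CX3](=O)[NX3] describes a carbonyl carbon bonded to a trivalent nitrogen (an amide).
(A) has a nitrile (-C#N) but the nitrile N is NX1 (triple-bonded), not NX3.
(B) has a primary amino group (-NH2) but the -NH2 is not attached to a carbonyl carbon.
(C) contains a primary amide (-C(=O)NH2), which satisfies every atom and bond constraint.
(D) has a carboxylic acid group (-C(=O)OH) but the carbonyl is bonded to O, not to an NX3 nitrogen.
So the answer is (C).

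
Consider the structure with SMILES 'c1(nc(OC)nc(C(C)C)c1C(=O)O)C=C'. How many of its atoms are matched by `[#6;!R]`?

7

The query [#6;!R] means: carbon not in any ring.
Check the 16 heavy atoms by environment: 2× n (aromatic, in 6-ring) → no; 4× c (aromatic, in 6-ring) → no; 7× C (acyclic) → match; 3× O (acyclic) → no.
That gives 7 matching atoms.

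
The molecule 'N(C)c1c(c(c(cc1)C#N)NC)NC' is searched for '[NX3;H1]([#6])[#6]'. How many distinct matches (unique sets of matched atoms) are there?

[NX3;H1]([#6])[#6] is the SMARTS for a secondary amine: a trivalent nitrogen with one H, bonded to two carbons.
The molecule carries 3 separate instances of an N-methylamino group (-NHCH3) meeting every constraint; each maps to a distinct set of atoms, giving 3 matches.

3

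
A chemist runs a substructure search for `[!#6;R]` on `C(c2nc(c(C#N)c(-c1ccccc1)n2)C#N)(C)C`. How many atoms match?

2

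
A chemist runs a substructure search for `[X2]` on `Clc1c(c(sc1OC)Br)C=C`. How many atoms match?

2

The query [X2] means: any atom with exactly two total connections (bonds + H).
Check the 11 heavy atoms by environment: 1× s (aromatic, X2) → match; 4× c (aromatic, X3) → no; 1× O (X2) → match; 1× C (X4) → no; 1× Cl (X1) → no; 2× C (X3) → no; 1× Br (X1) → no.
Summing the matching environments: 1 + 1 = 2 matching atoms.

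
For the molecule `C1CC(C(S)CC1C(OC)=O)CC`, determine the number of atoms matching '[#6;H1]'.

Check the 13 heavy atoms by environment: 4× C (H2) → no; 3× C (H1) → match; 2× C (H3) → no; 1× C (H0) → no; 2× O (H0) → no; 1× S (H1) → no.
That gives 3 matching atoms.

3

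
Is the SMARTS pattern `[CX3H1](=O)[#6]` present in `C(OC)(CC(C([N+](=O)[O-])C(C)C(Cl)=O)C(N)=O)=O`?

No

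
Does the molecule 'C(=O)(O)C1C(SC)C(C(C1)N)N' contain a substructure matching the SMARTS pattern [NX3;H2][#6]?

The pattern [NX3;H2][#6] describes a trivalent nitrogen with two H attached to carbon — a primary amine.
The molecule carries a primary amino group (-NH2), whose atoms satisfy every constraint of the query, so the pattern matches.

Yes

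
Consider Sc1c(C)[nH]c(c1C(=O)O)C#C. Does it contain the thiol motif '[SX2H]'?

Yes

The pattern [SX2H] describes an aliphatic sulfur with two connections, one being H — a thiol.
The molecule carries a thiol (-SH), whose atoms satisfy every constraint of the query, so the pattern matches.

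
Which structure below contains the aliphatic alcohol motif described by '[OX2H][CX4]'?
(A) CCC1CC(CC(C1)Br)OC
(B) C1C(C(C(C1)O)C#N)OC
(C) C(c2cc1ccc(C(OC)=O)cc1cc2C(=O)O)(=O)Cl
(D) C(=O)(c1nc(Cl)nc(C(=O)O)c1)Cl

B

[OX2H][CX4] describes a hydroxyl oxygen bound to an sp3 (X4) carbon (an aliphatic alcohol).
(A) has a methoxy ether (-OCH3) but the oxygen has H0 (ether), not H1.
(B) contains a hydroxyl group (-OH), which satisfies every atom and bond constraint.
(C) has a carboxylic acid group (-C(=O)OH) but the -OH is on a CX3 carbonyl carbon, not a CX4 carbon.
(D) has a carboxylic acid group (-C(=O)OH) but the -OH is on a CX3 carbonyl carbon, not a CX4 carbon.
So the answer is (B).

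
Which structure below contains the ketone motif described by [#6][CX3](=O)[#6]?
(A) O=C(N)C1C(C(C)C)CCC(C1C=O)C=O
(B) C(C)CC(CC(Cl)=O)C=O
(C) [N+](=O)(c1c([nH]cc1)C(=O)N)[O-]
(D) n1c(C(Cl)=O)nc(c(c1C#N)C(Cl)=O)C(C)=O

D

[#6][CX3](=O)[#6] describes a carbonyl carbon (no H) flanked by two carbons (a ketone).
(A) has an aldehyde (-CHO) but the carbonyl carbon has H1, so it is not flanked by two carbons.
(B) has an aldehyde (-CHO) but the carbonyl carbon has H1, so it is not flanked by two carbons.
(C) has a primary amide (-C(=O)NH2) but one neighbour of the carbonyl carbon is N, not C.
(D) contains an acetyl/ketone group (-C(=O)CH3), which satisfies every atom and bond constraint.
So the answer is (D).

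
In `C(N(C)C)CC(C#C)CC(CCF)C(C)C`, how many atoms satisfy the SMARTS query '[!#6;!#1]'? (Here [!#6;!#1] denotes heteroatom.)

2

The query [!#6;!#1] means: not carbon and not hydrogen — any heteroatom.
Check the 16 heavy atoms by environment: 14× C → no; 1× N → match; 1× F → match.
Summing the matching environments: 1 + 1 = 2 matching atoms.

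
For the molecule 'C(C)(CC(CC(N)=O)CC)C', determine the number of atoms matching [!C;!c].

The query [!C;!c] means: neither aliphatic nor aromatic carbon — same as [!#6].
Check the 11 heavy atoms by environment: 9× C → no; 1× O → match; 1× N → match.
Summing the matching environments: 1 + 1 = 2 matching atoms.

2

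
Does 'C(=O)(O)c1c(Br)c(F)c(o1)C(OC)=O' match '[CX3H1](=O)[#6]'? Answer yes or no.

No

The pattern [CX3H1](=O)[#6] describes an sp2 carbon with one H, double-bonded to O and single-bonded to carbon — an aldehyde.
The closest candidate here is a methyl-ester group (-C(=O)OCH3), but the carbonyl carbon has H0, not H1. No other fragment satisfies the full query, so there is no match.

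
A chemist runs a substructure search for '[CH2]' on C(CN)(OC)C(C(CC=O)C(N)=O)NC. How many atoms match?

The query [CH2] means: aliphatic carbon with exactly two hydrogens.
Check the 15 heavy atoms by environment: 2× C (H2) → match; 4× C (H1) → no; 3× O (H0) → no; 2× C (H3) → no; 1× N (H1) → no; 1× C (H0) → no; 2× N (H2) → no.
That gives 2 matching atoms.

2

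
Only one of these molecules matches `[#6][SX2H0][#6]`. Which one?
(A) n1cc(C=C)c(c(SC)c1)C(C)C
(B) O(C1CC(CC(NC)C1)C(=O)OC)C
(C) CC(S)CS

A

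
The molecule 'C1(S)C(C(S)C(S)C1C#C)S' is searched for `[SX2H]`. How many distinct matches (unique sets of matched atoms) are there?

[SX2H] is the SMARTS for a thiol: an aliphatic sulfur with two connections, one being H.
The molecule carries 4 separate instances of a thiol (-SH) meeting every constraint; each maps to a distinct set of atoms, giving 4 matches.

4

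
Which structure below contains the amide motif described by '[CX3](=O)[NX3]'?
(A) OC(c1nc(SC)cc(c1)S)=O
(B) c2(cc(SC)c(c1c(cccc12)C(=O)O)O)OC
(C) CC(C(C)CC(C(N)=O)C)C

[CX3](=O)[NX3] describes a carbonyl carbon bonded to a trivalent nitrogen (an amide).
(A) has a carboxylic acid group (-C(=O)OH) but the carbonyl is bonded to O, not to an NX3 nitrogen.
(B) has a carboxylic acid group (-C(=O)OH) but the carbonyl is bonded to O, not to an NX3 nitrogen.
(C) contains a primary amide (-C(=O)NH2), which satisfies every atom and bond constraint.
So the answer is (C).

C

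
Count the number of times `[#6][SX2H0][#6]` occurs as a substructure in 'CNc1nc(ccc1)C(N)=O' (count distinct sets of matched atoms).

0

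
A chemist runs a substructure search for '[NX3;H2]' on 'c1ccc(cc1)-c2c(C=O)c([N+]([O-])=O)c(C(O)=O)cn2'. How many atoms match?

The query [NX3;H2] means: aliphatic N with 3 total connections, two of them H — an -NH2 nitrogen (amine or amide).
Check the 20 heavy atoms by environment: 1× n (aromatic, H0, X2) → no; 6× c (aromatic, H1, X3) → no; 5× c (aromatic, H0, X3) → no; 1× C (H0, X3) → no; 3× O (H0, X1) → no; 1× O (H1, X2) → no; 1× N (charge +1, H0, X3) → no; 1× O (charge -1, H0, X1) → no; 1× C (H1, X3) → no.
No environment satisfies the query, so 0 matching atoms.

0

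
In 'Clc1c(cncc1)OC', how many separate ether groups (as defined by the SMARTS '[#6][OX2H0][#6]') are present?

[#6][OX2H0][#6] is the SMARTS for an ether: an aliphatic oxygen bridging two carbons with no H on the oxygen.
Exactly one fragment in the molecule meets all constraints, giving 1 match.

1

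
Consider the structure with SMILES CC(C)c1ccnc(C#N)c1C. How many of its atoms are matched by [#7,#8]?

The query [#7,#8] means: nitrogen or oxygen (comma = OR).
Check the 12 heavy atoms by environment: 1× n (aromatic) → match; 5× c (aromatic) → no; 5× C → no; 1× N → match.
Summing the matching environments: 1 + 1 = 2 matching atoms.

2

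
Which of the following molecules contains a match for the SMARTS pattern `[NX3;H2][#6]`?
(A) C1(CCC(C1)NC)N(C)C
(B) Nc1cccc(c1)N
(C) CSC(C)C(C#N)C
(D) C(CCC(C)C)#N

[NX3;H2][#6] describes a trivalent nitrogen with two H attached to carbon (a primary amine).
(A) has a dimethylamino group (-N(CH3)2) but the nitrogen has H0, not H2.
(B) contains a primary amino group (-NH2), which satisfies every atom and bond constraint.
(C) has a nitrile (-C#N) but the nitrogen is NX1 (triple-bonded), not NX3 with two H.
(D) has a nitrile (-C#N) but the nitrogen is NX1 (triple-bonded), not NX3 with two H.
So the answer is (B).

B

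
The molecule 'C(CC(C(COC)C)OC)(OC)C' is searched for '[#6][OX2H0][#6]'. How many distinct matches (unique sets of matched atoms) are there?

[#6][OX2H0][#6] is the SMARTS for an ether: an aliphatic oxygen bridging two carbons with no H on the oxygen.
The molecule carries 3 separate instances of a methoxy ether (-OCH3) meeting every constraint; each maps to a distinct set of atoms, giving 3 matches.

3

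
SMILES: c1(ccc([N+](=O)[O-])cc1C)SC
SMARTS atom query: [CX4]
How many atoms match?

2

Check the 12 heavy atoms by environment: 6× c (aromatic, X3) → no; 2× C (X4) → match; 1× S (X2) → no; 1× N (charge +1, X3) → no; 1× O (charge -1, X1) → no; 1× O (X1) → no.
That gives 2 matching atoms.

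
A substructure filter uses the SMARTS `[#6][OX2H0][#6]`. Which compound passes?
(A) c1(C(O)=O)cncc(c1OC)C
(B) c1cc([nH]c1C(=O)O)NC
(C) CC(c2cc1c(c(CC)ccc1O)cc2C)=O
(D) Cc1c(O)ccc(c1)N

A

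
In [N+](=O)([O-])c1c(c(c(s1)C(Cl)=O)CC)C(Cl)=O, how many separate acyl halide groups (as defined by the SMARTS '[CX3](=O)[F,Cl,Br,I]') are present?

2

[CX3](=O)[F,Cl,Br,I] is the SMARTS for an acyl halide: a carbonyl carbon bonded to a halogen.
The molecule carries 2 separate instances of an acyl chloride (-C(=O)Cl) meeting every constraint; each maps to a distinct set of atoms, giving 2 matches.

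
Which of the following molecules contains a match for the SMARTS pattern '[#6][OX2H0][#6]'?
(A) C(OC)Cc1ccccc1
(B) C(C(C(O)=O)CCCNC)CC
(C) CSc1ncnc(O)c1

A

[#6][OX2H0][#6] describes an aliphatic oxygen bridging two carbons with no H on the oxygen (an ether).
(A) contains a methoxy ether (-OCH3), which satisfies every atom and bond constraint.
(B) has a carboxylic acid group (-C(=O)OH) but the -OH oxygen has H1; the =O is OX1, not OX2.
(C) has a hydroxyl group (-OH) but the oxygen has H1, not H0 bridging two carbons.
So the answer is (A).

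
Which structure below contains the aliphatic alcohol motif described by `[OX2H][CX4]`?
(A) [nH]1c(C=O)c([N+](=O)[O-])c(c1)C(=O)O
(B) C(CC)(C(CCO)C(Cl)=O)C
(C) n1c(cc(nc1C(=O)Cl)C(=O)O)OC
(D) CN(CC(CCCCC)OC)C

[OX2H][CX4] describes a hydroxyl oxygen bound to an sp3 (X4) carbon (an aliphatic alcohol).
(A) has a carboxylic acid group (-C(=O)OH) but the -OH is on a CX3 carbonyl carbon, not a CX4 carbon.
(B) contains a hydroxyl group (-OH), which satisfies every atom and bond constraint.
(C) has a methoxy ether (-OCH3) but the oxygen has H0 (ether), not H1.
(D) has a methoxy ether (-OCH3) but the oxygen has H0 (ether), not H1.
So the answer is (B).

B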